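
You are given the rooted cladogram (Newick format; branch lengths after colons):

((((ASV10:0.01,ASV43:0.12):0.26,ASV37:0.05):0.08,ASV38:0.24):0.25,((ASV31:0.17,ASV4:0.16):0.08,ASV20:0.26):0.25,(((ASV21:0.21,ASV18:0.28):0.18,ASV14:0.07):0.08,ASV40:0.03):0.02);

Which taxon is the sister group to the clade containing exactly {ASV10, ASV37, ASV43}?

ASV38

The clade containing exactly {ASV10, ASV37, ASV43} attaches to the tree at the node subtending (((ASV10,ASV43),ASV37),ASV38).
The other lineage descending from that same node — the sister group — is the single tip ASV38.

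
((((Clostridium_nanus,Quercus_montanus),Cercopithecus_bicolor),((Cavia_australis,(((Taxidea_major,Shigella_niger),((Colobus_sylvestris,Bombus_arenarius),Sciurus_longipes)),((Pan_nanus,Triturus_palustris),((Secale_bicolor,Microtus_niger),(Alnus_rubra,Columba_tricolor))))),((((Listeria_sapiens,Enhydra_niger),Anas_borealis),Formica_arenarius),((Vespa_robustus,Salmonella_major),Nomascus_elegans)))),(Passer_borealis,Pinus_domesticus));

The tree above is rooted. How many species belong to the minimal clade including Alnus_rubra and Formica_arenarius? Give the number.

19

The MRCA of Alnus_rubra and Formica_arenarius is the node subtending ((Cavia_australis,(((Taxidea_major,Shigella_niger),((Colobus_sylvestris,Bombus_arenarius),Sciurus_longipes)),((Pan_nanus,Triturus_palustris),((Secale_bicolor,Microtus_niger),(Alnus_rubra,Columba_tricolor))))),((((Listeria_sapiens,Enhydra_niger),Anas_borealis),Formica_arenarius),((Vespa_robustus,Salmonella_major),Nomascus_elegans))).
That clade contains 19 terminal taxa: Alnus_rubra, Anas_borealis, Bombus_arenarius, Cavia_australis, Colobus_sylvestris, Columba_tricolor, Enhydra_niger, Formica_arenarius, Listeria_sapiens, Microtus_niger, Nomascus_elegans, Pan_nanus, Salmonella_major, Sciurus_longipes, Secale_bicolor, Shigella_niger, Taxidea_major, Triturus_palustris, Vespa_robustus.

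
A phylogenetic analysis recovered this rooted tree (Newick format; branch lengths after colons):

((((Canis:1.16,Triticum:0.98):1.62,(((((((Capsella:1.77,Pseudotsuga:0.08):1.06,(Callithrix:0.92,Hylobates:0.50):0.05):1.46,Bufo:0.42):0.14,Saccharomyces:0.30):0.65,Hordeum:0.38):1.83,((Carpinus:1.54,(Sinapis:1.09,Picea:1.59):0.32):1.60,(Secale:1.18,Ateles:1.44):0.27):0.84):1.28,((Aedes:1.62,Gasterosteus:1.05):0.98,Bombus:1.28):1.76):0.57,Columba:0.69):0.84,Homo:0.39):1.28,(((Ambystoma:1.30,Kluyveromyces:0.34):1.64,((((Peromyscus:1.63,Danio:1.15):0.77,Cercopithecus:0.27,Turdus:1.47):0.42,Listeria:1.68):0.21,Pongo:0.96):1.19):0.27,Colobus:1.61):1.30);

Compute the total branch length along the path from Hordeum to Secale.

4.50

The path runs Hordeum → … → MRCA → … → Secale; the MRCA is the node subtending ((((((Capsella,Pseudotsuga),(Callithrix,Hylobates)),Bufo),Saccharomyces),Hordeum),((Carpinus,(Sinapis,Picea)),(Secale,Ateles))).
Branch lengths along that path: 0.38 + 1.83 + 0.84 + 0.27 + 1.18 = 4.50.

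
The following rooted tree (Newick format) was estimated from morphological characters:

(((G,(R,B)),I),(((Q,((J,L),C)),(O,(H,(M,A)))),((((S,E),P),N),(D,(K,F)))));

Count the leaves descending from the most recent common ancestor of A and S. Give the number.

The MRCA of A and S is the node subtending (((Q,((J,L),C)),(O,(H,(M,A)))),((((S,E),P),N),(D,(K,F)))).
That clade contains 15 terminal taxa: A, C, D, E, F, H, J, K, L, M, N, O, P, Q, S.

15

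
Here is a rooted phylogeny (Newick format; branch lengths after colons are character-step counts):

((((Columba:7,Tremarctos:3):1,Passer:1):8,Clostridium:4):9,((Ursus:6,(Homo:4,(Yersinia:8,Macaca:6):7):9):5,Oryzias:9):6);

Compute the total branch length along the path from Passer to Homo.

42

The path runs Passer → … → MRCA → … → Homo; the MRCA is the root of the tree.
Branch lengths along that path: 1 + 8 + 9 + 6 + 5 + 9 + 4 = 42.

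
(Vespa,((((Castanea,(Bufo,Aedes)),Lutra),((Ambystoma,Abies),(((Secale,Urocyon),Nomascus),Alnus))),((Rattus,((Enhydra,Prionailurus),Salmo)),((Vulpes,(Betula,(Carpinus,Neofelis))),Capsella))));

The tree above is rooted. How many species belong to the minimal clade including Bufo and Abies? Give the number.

The MRCA of Bufo and Abies is the node subtending (((Castanea,(Bufo,Aedes)),Lutra),((Ambystoma,Abies),(((Secale,Urocyon),Nomascus),Alnus))).
That clade contains 10 terminal taxa: Abies, Aedes, Alnus, Ambystoma, Bufo, Castanea, Lutra, Nomascus, Secale, Urocyon.

10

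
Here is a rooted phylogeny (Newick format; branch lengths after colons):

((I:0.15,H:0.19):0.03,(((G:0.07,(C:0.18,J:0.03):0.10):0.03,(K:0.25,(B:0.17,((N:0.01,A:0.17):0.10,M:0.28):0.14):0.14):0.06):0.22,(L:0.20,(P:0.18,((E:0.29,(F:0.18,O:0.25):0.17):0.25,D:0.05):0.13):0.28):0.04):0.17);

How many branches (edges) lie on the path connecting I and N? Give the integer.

The MRCA of I and N is the root of the tree.
From I up to that node: 2 branches. From N up to the same node: 7 branches. Total: 2 + 7 = 9.

9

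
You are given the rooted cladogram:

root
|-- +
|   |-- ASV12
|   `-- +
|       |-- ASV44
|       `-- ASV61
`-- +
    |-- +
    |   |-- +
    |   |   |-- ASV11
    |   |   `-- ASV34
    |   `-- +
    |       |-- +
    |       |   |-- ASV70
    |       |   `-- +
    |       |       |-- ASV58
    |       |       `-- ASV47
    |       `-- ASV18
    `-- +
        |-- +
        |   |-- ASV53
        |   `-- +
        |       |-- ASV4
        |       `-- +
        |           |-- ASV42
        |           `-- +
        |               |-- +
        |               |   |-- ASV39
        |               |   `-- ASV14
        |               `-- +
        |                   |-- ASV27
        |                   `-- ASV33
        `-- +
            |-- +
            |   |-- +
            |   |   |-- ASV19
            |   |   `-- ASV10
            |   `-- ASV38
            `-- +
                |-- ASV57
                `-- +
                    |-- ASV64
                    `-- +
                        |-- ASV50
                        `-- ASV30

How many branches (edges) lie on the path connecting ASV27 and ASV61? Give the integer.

The MRCA of ASV27 and ASV61 is the root of the tree.
From ASV27 up to that node: 8 branches. From ASV61 up to the same node: 3 branches. Total: 8 + 3 = 11.

11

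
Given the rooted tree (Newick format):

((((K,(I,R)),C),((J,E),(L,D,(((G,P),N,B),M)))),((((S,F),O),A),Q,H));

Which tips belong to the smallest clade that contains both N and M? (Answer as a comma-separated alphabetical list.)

B, G, M, N, P

Tracing N: it sits inside ((G,P),N,B).
Tracing M: it sits inside (((G,P),N,B),M).
The smallest clade enclosing both is (((G,P),N,B),M); the answer is its 5 terminal taxa in alphabetical order.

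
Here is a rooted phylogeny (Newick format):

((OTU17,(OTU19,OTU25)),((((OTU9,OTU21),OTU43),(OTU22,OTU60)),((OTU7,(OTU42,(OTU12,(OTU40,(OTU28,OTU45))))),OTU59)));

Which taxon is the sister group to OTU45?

OTU28

OTU45 attaches to the tree at the node subtending (OTU28,OTU45).
The other lineage descending from that same node — the sister group — is the single tip OTU28.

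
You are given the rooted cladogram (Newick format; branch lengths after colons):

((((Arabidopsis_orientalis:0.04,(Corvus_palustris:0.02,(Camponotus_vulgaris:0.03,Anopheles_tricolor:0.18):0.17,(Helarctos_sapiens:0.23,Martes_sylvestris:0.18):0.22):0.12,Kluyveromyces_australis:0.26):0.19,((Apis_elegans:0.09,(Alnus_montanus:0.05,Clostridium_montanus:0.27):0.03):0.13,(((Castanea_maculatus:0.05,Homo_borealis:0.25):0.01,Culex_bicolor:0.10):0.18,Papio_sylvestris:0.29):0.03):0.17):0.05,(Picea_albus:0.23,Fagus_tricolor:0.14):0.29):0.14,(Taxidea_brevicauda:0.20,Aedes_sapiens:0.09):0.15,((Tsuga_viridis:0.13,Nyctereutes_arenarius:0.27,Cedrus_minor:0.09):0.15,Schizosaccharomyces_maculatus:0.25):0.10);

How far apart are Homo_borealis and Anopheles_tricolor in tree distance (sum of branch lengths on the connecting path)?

The path runs Homo_borealis → … → MRCA → … → Anopheles_tricolor; the MRCA is the node subtending ((Arabidopsis_orientalis,(Corvus_palustris,(Camponotus_vulgaris,Anopheles_tricolor),(Helarctos_sapiens,Martes_sylvestris)),Kluyveromyces_australis),((Apis_elegans,(Alnus_montanus,Clostridium_montanus)),(((Castanea_maculatus,Homo_borealis),Culex_bicolor),Papio_sylvestris))).
Branch lengths along that path: 0.25 + 0.01 + 0.18 + 0.03 + 0.17 + 0.19 + 0.12 + 0.17 + 0.18 = 1.30.

1.30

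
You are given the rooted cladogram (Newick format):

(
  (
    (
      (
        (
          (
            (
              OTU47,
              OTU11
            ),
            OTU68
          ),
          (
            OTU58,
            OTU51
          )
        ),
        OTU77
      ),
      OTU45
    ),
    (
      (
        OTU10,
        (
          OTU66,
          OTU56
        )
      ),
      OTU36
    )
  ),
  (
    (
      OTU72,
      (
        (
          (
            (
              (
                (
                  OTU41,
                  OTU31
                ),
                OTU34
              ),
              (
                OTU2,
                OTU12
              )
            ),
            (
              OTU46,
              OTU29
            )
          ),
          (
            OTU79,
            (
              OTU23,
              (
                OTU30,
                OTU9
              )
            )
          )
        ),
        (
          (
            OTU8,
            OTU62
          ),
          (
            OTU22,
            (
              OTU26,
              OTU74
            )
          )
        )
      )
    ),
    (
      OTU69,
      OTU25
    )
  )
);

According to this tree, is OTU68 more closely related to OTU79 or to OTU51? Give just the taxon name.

The MRCA of OTU68 and OTU51 subtends (((OTU47,OTU11),OTU68),(OTU58,OTU51)) (5 taxa).
The MRCA of OTU68 and OTU79 is the root, subtending the entire tree (30 taxa).
The first is nested inside the second, so OTU68 shares a more recent common ancestor with OTU51.

OTU51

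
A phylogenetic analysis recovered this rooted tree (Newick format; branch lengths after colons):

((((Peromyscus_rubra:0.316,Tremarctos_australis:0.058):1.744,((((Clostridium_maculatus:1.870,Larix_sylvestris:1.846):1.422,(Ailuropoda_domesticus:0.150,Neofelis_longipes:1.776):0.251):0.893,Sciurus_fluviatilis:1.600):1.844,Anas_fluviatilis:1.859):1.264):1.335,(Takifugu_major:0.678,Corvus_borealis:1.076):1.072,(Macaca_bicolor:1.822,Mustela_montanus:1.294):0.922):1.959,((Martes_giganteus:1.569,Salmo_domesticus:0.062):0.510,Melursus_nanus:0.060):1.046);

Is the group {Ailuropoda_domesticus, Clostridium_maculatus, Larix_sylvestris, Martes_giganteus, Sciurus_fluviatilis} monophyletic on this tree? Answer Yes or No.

No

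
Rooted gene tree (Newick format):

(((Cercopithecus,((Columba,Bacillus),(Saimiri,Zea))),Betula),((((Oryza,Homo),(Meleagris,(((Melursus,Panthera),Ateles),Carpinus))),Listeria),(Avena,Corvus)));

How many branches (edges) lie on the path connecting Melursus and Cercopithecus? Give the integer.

11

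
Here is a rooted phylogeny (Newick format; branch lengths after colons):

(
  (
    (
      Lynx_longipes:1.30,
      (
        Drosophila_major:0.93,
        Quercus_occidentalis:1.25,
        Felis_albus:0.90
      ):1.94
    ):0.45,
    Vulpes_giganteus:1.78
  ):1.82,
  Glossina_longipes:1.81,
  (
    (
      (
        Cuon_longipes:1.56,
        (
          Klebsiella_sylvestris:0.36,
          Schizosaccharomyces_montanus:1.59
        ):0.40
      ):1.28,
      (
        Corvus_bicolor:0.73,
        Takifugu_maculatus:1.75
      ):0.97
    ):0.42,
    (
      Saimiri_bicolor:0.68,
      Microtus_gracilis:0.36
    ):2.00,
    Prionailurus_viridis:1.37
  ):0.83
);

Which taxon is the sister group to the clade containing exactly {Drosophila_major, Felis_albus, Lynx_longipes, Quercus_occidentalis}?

Vulpes_giganteus

The clade containing exactly {Drosophila_major, Felis_albus, Lynx_longipes, Quercus_occidentalis} attaches to the tree at the node subtending ((Lynx_longipes,(Drosophila_major,Quercus_occidentalis,Felis_albus)),Vulpes_giganteus).
The other lineage descending from that same node — the sister group — is the single tip Vulpes_giganteus.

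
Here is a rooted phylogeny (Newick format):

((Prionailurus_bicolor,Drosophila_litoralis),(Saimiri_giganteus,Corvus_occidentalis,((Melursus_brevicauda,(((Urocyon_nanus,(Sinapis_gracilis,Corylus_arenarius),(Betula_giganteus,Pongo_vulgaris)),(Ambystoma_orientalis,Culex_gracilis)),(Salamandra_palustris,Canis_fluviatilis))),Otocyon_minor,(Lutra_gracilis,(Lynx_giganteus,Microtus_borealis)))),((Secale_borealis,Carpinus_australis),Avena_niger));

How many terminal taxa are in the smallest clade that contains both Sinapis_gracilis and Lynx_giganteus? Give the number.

The MRCA of Sinapis_gracilis and Lynx_giganteus is the node subtending ((Melursus_brevicauda,(((Urocyon_nanus,(Sinapis_gracilis,Corylus_arenarius),(Betula_giganteus,Pongo_vulgaris)),(Ambystoma_orientalis,Culex_gracilis)),(Salamandra_palustris,Canis_fluviatilis))),Otocyon_minor,(Lutra_gracilis,(Lynx_giganteus,Microtus_borealis))).
That clade contains 14 terminal taxa: Ambystoma_orientalis, Betula_giganteus, Canis_fluviatilis, Corylus_arenarius, Culex_gracilis, Lutra_gracilis, Lynx_giganteus, Melursus_brevicauda, Microtus_borealis, Otocyon_minor, Pongo_vulgaris, Salamandra_palustris, Sinapis_gracilis, Urocyon_nanus.

14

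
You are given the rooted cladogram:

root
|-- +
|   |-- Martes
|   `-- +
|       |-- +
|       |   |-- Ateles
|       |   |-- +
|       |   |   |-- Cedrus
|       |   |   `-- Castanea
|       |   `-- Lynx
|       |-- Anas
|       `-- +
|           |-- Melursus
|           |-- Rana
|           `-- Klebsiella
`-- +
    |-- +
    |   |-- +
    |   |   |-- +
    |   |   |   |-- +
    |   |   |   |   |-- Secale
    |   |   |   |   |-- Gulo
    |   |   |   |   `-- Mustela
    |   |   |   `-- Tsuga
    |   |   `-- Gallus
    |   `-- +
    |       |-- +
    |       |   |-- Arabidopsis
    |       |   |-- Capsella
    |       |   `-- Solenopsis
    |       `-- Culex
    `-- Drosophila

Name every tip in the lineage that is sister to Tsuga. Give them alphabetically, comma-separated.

Tsuga attaches to the tree at the node subtending ((Secale,Gulo,Mustela),Tsuga).
The other lineage descending from that same node — the sister group — is (Secale,Gulo,Mustela); its 3 tips in alphabetical order are the answer.

Gulo, Mustela, Secale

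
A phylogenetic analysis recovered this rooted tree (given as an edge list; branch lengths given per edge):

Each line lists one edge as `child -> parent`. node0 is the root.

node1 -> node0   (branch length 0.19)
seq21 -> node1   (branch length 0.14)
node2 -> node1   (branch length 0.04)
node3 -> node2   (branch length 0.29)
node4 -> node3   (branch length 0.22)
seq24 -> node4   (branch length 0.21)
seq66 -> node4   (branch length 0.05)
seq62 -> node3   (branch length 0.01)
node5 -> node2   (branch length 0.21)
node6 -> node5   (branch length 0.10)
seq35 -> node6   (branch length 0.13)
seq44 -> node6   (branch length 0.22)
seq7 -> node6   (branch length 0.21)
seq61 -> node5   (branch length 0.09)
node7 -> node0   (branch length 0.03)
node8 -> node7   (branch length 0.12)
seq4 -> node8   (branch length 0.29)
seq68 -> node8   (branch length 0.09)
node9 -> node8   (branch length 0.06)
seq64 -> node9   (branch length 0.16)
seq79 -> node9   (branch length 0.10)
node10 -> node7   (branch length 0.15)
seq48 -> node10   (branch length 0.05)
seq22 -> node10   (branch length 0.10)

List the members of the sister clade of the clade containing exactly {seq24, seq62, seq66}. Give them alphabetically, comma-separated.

seq35, seq44, seq61, seq7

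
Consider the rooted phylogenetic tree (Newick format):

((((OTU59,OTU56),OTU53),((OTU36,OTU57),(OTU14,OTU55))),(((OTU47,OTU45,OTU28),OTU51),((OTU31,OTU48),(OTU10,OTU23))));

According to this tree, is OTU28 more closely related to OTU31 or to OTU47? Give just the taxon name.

OTU47

The MRCA of OTU28 and OTU47 subtends (OTU47,OTU45,OTU28) (3 taxa).
The MRCA of OTU28 and OTU31 subtends (((OTU47,OTU45,OTU28),OTU51),((OTU31,OTU48),(OTU10,OTU23))) (8 taxa).
The first is nested inside the second, so OTU28 shares a more recent common ancestor with OTU47.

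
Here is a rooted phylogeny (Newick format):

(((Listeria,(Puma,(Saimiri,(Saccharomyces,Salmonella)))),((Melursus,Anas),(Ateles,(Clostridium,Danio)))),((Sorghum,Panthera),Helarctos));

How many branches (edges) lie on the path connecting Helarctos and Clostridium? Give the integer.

7

The MRCA of Helarctos and Clostridium is the root of the tree.
From Helarctos up to that node: 2 branches. From Clostridium up to the same node: 5 branches. Total: 2 + 5 = 7.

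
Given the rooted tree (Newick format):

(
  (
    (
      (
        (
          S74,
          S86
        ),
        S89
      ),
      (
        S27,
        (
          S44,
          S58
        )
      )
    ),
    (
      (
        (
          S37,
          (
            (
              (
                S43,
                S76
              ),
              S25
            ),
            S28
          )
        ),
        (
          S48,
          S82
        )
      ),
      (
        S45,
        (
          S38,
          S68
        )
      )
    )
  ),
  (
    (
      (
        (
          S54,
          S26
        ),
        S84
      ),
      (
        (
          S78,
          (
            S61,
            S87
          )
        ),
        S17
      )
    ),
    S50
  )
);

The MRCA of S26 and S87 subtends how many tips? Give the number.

7

The MRCA of S26 and S87 is the node subtending (((S54,S26),S84),((S78,(S61,S87)),S17)).
That clade contains 7 terminal taxa: S17, S26, S54, S61, S78, S84, S87.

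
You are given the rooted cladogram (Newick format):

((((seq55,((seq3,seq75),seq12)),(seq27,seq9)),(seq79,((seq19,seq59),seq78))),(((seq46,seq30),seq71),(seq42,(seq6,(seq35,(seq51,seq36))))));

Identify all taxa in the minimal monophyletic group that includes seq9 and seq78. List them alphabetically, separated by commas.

seq12, seq19, seq27, seq3, seq55, seq59, seq75, seq78, seq79, seq9

Tracing seq9: it sits inside (seq27,seq9).
Tracing seq78: it sits inside ((seq19,seq59),seq78).
The smallest clade enclosing both is (((seq55,((seq3,seq75),seq12)),(seq27,seq9)),(seq79,((seq19,seq59),seq78))); the answer is its 10 terminal taxa in alphabetical order.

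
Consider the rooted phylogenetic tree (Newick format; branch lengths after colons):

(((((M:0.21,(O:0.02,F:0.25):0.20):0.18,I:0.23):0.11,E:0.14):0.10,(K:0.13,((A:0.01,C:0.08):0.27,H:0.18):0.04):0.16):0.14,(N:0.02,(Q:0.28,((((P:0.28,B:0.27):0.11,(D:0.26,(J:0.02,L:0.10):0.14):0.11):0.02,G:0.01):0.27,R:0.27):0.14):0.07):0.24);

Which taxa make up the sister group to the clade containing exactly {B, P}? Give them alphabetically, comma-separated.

D, J, L

The clade containing exactly {B, P} attaches to the tree at the node subtending ((P,B),(D,(J,L))).
The other lineage descending from that same node — the sister group — is (D,(J,L)); its 3 tips in alphabetical order are the answer.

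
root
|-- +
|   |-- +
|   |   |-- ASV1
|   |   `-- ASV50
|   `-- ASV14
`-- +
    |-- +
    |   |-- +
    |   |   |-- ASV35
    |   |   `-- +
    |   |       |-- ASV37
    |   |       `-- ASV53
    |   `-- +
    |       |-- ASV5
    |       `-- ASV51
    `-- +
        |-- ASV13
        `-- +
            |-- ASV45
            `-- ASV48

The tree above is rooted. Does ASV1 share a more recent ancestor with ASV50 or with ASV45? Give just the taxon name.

ASV50

The MRCA of ASV1 and ASV50 subtends (ASV1,ASV50) (2 taxa).
The MRCA of ASV1 and ASV45 is the root, subtending the entire tree (11 taxa).
The first is nested inside the second, so ASV1 shares a more recent common ancestor with ASV50.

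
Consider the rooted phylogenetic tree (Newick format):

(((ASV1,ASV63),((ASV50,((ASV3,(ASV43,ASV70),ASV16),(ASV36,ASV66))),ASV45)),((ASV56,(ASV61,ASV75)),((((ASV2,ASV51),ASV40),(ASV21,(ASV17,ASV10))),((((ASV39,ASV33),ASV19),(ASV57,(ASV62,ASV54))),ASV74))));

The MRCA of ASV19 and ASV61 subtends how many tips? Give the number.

The MRCA of ASV19 and ASV61 is the node subtending ((ASV56,(ASV61,ASV75)),((((ASV2,ASV51),ASV40),(ASV21,(ASV17,ASV10))),((((ASV39,ASV33),ASV19),(ASV57,(ASV62,ASV54))),ASV74))).
That clade contains 16 terminal taxa: ASV10, ASV17, ASV19, ASV2, ASV21, ASV33, ASV39, ASV40, ASV51, ASV54, ASV56, ASV57, ASV61, ASV62, ASV74, ASV75.

16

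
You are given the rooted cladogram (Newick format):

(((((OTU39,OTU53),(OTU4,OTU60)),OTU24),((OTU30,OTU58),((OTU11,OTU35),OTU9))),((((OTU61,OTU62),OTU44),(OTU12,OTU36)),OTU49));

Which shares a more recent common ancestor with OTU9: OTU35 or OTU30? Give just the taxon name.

The MRCA of OTU9 and OTU35 subtends ((OTU11,OTU35),OTU9) (3 taxa).
The MRCA of OTU9 and OTU30 subtends ((OTU30,OTU58),((OTU11,OTU35),OTU9)) (5 taxa).
The first is nested inside the second, so OTU9 shares a more recent common ancestor with OTU35.

OTU35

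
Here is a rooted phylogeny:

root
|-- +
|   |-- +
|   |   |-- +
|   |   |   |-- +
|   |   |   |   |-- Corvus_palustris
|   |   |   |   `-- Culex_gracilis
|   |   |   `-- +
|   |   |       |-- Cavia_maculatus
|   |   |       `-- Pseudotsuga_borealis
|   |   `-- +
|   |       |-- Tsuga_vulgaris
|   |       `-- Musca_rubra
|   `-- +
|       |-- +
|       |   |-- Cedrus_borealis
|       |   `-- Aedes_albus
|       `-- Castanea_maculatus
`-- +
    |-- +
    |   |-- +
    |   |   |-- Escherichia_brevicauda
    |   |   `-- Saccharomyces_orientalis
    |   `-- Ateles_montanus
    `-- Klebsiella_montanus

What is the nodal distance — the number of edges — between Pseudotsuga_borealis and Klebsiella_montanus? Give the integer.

7

The MRCA of Pseudotsuga_borealis and Klebsiella_montanus is the root of the tree.
From Pseudotsuga_borealis up to that node: 5 branches. From Klebsiella_montanus up to the same node: 2 branches. Total: 5 + 2 = 7.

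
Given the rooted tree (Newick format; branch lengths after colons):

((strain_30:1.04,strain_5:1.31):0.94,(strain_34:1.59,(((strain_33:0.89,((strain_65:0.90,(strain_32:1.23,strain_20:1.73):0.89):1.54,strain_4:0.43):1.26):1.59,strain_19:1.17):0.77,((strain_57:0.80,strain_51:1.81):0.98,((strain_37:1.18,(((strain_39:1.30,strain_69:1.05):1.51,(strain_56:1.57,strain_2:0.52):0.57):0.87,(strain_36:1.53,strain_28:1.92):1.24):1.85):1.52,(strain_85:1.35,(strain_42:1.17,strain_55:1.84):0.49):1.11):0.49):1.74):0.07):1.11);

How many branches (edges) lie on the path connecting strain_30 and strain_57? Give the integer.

The MRCA of strain_30 and strain_57 is the root of the tree.
From strain_30 up to that node: 2 branches. From strain_57 up to the same node: 5 branches. Total: 2 + 5 = 7.

7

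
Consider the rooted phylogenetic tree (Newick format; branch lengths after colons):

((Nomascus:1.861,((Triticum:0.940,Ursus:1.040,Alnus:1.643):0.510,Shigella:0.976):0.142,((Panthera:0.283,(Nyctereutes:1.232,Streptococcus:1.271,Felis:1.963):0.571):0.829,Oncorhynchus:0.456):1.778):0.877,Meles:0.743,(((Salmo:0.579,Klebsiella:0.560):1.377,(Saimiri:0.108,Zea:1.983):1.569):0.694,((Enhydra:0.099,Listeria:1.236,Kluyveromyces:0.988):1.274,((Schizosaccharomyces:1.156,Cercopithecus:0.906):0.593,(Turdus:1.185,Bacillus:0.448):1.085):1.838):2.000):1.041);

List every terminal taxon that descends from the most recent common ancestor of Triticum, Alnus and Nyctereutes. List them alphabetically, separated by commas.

Alnus, Felis, Nomascus, Nyctereutes, Oncorhynchus, Panthera, Shigella, Streptococcus, Triticum, Ursus

Tracing Triticum: it sits inside (Triticum,Ursus,Alnus).
Tracing Alnus: it sits inside (Triticum,Ursus,Alnus).
Tracing Nyctereutes: it sits inside (Nyctereutes,Streptococcus,Felis).
The smallest clade enclosing all 3 is (Nomascus,((Triticum,Ursus,Alnus),Shigella),((Panthera,(Nyctereutes,Streptococcus,Felis)),Oncorhynchus)); the answer is its 10 terminal taxa in alphabetical order.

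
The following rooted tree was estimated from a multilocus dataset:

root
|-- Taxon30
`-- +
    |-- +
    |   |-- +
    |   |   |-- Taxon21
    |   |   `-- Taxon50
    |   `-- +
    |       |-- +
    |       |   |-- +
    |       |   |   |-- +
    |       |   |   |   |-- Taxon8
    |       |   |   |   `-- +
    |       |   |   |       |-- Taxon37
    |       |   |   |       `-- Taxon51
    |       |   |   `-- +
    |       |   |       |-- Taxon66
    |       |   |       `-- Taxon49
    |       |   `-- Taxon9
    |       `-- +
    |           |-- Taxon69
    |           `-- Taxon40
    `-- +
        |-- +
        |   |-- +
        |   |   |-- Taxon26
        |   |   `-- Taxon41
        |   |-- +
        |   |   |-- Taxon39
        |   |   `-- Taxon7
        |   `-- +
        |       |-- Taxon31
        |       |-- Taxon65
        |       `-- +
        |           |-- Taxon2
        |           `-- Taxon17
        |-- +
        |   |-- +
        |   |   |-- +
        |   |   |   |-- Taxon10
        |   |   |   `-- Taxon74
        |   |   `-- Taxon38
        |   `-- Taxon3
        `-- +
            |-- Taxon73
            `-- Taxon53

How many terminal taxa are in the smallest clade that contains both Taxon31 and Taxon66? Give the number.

24

The MRCA of Taxon31 and Taxon66 is the node subtending (((Taxon21,Taxon50),((((Taxon8,(Taxon37,Taxon51)),(Taxon66,Taxon49)),Taxon9),(Taxon69,Taxon40))),(((Taxon26,Taxon41),(Taxon39,Taxon7),(Taxon31,Taxon65,(Taxon2,Taxon17))),(((Taxon10,Taxon74),Taxon38),Taxon3),(Taxon73,Taxon53))).
That clade contains 24 terminal taxa: Taxon10, Taxon17, Taxon2, Taxon21, Taxon26, Taxon3, Taxon31, Taxon37, Taxon38, Taxon39, Taxon40, Taxon41, Taxon49, Taxon50, Taxon51, Taxon53, Taxon65, Taxon66, Taxon69, Taxon7, Taxon73, Taxon74, Taxon8, Taxon9.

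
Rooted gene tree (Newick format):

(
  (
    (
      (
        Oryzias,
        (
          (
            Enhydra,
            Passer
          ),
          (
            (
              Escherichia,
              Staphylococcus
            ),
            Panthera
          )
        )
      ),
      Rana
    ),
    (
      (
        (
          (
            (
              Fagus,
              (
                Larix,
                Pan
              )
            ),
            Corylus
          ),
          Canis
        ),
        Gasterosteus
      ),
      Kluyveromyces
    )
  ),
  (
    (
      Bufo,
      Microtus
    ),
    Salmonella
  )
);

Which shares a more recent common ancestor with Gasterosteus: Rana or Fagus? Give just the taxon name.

Fagus

The MRCA of Gasterosteus and Fagus subtends ((((Fagus,(Larix,Pan)),Corylus),Canis),Gasterosteus) (6 taxa).
The MRCA of Gasterosteus and Rana subtends (((Oryzias,((Enhydra,Passer),((Escherichia,Staphylococcus),Panthera))),Rana),(((((Fagus,(Larix,Pan)),Corylus),Canis),Gasterosteus),Kluyveromyces)) (14 taxa).
The first is nested inside the second, so Gasterosteus shares a more recent common ancestor with Fagus.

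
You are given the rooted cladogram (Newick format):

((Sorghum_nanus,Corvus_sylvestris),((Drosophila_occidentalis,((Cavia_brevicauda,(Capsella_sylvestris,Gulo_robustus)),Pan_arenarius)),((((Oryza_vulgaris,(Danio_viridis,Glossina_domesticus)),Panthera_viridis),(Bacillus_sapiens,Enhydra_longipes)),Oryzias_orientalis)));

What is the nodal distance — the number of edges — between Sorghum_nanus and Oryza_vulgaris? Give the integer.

8

The MRCA of Sorghum_nanus and Oryza_vulgaris is the root of the tree.
From Sorghum_nanus up to that node: 2 branches. From Oryza_vulgaris up to the same node: 6 branches. Total: 2 + 6 = 8.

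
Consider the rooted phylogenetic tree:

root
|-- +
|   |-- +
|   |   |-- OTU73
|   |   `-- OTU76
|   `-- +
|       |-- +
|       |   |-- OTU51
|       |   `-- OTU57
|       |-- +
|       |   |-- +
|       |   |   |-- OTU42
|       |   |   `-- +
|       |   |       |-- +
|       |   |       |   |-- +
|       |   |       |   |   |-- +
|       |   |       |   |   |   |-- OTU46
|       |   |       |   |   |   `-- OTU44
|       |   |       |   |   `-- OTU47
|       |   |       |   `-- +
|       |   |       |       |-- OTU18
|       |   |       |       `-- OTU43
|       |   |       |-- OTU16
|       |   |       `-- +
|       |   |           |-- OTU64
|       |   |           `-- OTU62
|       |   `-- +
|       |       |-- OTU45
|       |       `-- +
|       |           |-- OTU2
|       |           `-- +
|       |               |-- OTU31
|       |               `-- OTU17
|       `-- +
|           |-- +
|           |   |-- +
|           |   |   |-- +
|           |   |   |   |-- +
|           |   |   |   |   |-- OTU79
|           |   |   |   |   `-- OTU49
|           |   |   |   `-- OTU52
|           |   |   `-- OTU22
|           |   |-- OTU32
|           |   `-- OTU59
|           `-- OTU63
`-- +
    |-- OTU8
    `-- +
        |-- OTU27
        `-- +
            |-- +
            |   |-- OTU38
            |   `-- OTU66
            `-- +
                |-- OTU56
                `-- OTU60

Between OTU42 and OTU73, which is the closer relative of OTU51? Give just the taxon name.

The MRCA of OTU51 and OTU42 subtends ((OTU51,OTU57),((OTU42,((((OTU46,OTU44),OTU47),(OTU18,OTU43)),OTU16,(OTU64,OTU62))),(OTU45,(OTU2,(OTU31,OTU17)))),(((((OTU79,OTU49),OTU52),OTU22),OTU32,OTU59),OTU63)) (22 taxa).
The MRCA of OTU51 and OTU73 subtends ((OTU73,OTU76),((OTU51,OTU57),((OTU42,((((OTU46,OTU44),OTU47),(OTU18,OTU43)),OTU16,(OTU64,OTU62))),(OTU45,(OTU2,(OTU31,OTU17)))),(((((OTU79,OTU49),OTU52),OTU22),OTU32,OTU59),OTU63))) (24 taxa).
The first is nested inside the second, so OTU51 shares a more recent common ancestor with OTU42.

OTU42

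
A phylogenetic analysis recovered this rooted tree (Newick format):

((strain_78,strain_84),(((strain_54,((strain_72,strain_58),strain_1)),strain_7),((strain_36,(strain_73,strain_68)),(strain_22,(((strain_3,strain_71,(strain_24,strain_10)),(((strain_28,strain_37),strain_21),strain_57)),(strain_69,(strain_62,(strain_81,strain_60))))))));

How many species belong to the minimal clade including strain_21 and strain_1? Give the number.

The MRCA of strain_21 and strain_1 is the node subtending (((strain_54,((strain_72,strain_58),strain_1)),strain_7),((strain_36,(strain_73,strain_68)),(strain_22,(((strain_3,strain_71,(strain_24,strain_10)),(((strain_28,strain_37),strain_21),strain_57)),(strain_69,(strain_62,(strain_81,strain_60))))))).
That clade contains 21 terminal taxa: strain_1, strain_10, strain_21, strain_22, strain_24, strain_28, strain_3, strain_36, strain_37, strain_54, strain_57, strain_58, strain_60, strain_62, strain_68, strain_69, strain_7, strain_71, strain_72, strain_73, strain_81.

21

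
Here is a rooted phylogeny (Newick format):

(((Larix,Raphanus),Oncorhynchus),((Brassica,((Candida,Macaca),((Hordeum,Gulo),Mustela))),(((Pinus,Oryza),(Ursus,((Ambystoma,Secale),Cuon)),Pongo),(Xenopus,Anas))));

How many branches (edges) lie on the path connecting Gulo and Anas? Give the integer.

The MRCA of Gulo and Anas is the node subtending ((Brassica,((Candida,Macaca),((Hordeum,Gulo),Mustela))),(((Pinus,Oryza),(Ursus,((Ambystoma,Secale),Cuon)),Pongo),(Xenopus,Anas))).
From Gulo up to that node: 5 branches. From Anas up to the same node: 3 branches. Total: 5 + 3 = 8.

8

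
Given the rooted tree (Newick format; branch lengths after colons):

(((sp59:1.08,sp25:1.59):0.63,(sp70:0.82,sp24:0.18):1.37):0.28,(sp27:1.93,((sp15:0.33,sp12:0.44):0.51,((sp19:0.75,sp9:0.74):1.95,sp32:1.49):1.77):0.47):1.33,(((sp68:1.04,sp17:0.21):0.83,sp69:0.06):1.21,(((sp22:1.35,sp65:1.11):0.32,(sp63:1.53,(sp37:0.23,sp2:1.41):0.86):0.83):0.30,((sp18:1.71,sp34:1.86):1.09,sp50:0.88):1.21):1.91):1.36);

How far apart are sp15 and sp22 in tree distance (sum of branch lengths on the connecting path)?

7.88

The path runs sp15 → … → MRCA → … → sp22; the MRCA is the root of the tree.
Branch lengths along that path: 0.33 + 0.51 + 0.47 + 1.33 + 1.36 + 1.91 + 0.30 + 0.32 + 1.35 = 7.88.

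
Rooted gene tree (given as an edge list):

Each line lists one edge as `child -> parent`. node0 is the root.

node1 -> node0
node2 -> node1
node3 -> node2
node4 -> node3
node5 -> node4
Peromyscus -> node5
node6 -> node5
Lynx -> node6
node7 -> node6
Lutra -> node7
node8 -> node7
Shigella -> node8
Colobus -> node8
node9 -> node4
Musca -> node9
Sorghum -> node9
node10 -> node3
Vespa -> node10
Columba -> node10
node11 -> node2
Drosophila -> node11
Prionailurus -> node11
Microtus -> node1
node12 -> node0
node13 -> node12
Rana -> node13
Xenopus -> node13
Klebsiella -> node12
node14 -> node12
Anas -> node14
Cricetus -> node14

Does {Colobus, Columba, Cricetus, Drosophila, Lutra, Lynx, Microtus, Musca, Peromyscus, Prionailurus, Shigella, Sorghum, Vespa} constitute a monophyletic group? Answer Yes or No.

No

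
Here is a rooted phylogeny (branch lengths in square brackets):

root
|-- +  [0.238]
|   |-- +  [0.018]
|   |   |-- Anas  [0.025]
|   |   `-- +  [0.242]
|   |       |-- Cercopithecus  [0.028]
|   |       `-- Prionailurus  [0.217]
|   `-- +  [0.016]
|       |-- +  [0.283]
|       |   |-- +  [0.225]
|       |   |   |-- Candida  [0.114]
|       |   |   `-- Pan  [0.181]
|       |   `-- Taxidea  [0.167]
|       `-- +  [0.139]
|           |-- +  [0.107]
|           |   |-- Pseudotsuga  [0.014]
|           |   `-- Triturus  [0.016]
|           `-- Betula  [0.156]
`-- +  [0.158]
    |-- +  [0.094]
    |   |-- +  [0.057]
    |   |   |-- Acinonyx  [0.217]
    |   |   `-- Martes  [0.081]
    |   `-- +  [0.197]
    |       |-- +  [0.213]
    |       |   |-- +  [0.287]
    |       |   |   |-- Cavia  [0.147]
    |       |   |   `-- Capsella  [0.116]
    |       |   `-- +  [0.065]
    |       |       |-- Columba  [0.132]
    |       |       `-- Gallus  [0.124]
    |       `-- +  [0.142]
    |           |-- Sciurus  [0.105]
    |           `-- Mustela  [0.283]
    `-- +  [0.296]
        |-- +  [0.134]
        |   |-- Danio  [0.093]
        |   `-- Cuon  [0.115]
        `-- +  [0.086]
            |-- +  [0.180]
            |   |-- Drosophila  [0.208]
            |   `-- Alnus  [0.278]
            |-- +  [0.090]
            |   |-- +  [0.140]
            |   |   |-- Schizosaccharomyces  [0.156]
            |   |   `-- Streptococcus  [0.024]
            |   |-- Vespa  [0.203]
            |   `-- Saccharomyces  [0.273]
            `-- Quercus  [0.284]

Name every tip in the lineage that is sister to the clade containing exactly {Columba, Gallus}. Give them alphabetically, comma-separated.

Capsella, Cavia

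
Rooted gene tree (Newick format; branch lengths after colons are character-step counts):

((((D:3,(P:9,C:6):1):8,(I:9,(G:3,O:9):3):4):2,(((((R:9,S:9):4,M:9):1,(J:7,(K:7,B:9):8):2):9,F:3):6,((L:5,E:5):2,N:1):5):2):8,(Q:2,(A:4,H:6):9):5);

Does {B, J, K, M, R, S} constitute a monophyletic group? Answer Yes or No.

Yes

The most recent common ancestor of these taxa subtends (((R,S),M),(J,(K,B))).
That clade has exactly 6 tips — every listed taxon and nothing else — so the group is monophyletic.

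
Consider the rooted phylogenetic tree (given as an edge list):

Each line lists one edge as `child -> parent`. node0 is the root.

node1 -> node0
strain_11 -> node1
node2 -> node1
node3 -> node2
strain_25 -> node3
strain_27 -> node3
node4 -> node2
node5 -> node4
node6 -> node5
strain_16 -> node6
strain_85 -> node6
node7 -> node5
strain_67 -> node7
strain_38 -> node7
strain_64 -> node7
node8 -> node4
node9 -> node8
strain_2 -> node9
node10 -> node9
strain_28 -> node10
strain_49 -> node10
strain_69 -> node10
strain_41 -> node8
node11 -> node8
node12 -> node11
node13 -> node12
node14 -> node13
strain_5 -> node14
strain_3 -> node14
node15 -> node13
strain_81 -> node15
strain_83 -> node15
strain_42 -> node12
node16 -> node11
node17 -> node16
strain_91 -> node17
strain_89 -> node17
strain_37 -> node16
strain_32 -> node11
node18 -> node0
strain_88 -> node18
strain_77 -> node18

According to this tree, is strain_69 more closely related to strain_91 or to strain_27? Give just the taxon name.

The MRCA of strain_69 and strain_91 subtends ((strain_2,(strain_28,strain_49,strain_69)),strain_41,((((strain_5,strain_3),(strain_81,strain_83)),strain_42),((strain_91,strain_89),strain_37),strain_32)) (14 taxa).
The MRCA of strain_69 and strain_27 subtends ((strain_25,strain_27),(((strain_16,strain_85),(strain_67,strain_38,strain_64)),((strain_2,(strain_28,strain_49,strain_69)),strain_41,((((strain_5,strain_3),(strain_81,strain_83)),strain_42),((strain_91,strain_89),strain_37),strain_32)))) (21 taxa).
The first is nested inside the second, so strain_69 shares a more recent common ancestor with strain_91.

strain_91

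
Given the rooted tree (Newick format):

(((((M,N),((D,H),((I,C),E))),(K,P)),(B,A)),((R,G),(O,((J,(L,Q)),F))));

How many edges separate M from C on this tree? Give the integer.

The MRCA of M and C is the node subtending ((M,N),((D,H),((I,C),E))).
From M up to that node: 2 branches. From C up to the same node: 4 branches. Total: 2 + 4 = 6.

6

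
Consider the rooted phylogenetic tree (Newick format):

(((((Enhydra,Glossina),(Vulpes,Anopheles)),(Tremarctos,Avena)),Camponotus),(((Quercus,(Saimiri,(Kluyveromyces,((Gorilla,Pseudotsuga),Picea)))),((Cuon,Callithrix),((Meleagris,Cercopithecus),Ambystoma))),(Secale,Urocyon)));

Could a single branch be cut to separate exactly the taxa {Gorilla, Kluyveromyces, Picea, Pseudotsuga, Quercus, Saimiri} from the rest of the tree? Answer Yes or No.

Yes

The most recent common ancestor of these taxa subtends (Quercus,(Saimiri,(Kluyveromyces,((Gorilla,Pseudotsuga),Picea)))).
That clade has exactly 6 tips — every listed taxon and nothing else — so the group is monophyletic.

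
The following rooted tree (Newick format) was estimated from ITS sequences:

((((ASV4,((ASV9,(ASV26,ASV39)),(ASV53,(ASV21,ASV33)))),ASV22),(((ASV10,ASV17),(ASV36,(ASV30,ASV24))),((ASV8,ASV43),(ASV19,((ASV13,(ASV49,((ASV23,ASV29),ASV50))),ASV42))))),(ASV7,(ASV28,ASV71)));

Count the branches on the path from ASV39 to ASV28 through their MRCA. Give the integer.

10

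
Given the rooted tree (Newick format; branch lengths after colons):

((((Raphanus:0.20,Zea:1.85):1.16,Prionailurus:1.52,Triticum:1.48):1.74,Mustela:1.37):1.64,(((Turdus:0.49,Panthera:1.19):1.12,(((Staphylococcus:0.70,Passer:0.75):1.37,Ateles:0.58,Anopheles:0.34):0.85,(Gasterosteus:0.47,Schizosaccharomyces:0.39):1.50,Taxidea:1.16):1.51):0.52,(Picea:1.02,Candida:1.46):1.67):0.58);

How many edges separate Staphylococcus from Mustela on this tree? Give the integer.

The MRCA of Staphylococcus and Mustela is the root of the tree.
From Staphylococcus up to that node: 6 branches. From Mustela up to the same node: 2 branches. Total: 6 + 2 = 8.

8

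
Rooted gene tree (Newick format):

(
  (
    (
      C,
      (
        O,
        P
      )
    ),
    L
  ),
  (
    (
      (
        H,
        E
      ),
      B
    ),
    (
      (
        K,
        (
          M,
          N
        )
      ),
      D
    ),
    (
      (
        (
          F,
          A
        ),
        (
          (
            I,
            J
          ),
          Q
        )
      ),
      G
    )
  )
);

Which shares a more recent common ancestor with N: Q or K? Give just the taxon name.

The MRCA of N and K subtends (K,(M,N)) (3 taxa).
The MRCA of N and Q subtends (((H,E),B),((K,(M,N)),D),(((F,A),((I,J),Q)),G)) (13 taxa).
The first is nested inside the second, so N shares a more recent common ancestor with K.

K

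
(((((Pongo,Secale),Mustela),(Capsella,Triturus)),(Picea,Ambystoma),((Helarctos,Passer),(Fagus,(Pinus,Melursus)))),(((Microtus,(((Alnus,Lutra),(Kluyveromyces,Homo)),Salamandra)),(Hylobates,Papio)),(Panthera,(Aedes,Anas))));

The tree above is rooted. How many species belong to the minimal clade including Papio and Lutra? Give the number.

8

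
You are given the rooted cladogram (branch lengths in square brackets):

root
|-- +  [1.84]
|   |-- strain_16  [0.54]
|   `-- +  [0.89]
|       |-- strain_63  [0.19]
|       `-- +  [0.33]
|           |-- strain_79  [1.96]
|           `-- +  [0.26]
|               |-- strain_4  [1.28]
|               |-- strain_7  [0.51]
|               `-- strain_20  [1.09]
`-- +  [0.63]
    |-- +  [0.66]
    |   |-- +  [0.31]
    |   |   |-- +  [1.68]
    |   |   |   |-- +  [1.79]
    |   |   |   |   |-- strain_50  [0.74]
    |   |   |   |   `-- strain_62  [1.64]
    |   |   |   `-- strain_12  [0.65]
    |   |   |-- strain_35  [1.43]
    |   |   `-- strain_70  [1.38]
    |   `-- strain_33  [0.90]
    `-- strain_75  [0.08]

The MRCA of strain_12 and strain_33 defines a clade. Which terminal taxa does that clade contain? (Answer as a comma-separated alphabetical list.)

strain_12, strain_33, strain_35, strain_50, strain_62, strain_70

Tracing strain_12: it sits inside ((strain_50,strain_62),strain_12).
Tracing strain_33: it sits inside ((((strain_50,strain_62),strain_12),strain_35,strain_70),strain_33).
The smallest clade enclosing both is ((((strain_50,strain_62),strain_12),strain_35,strain_70),strain_33); the answer is its 6 terminal taxa in alphabetical order.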